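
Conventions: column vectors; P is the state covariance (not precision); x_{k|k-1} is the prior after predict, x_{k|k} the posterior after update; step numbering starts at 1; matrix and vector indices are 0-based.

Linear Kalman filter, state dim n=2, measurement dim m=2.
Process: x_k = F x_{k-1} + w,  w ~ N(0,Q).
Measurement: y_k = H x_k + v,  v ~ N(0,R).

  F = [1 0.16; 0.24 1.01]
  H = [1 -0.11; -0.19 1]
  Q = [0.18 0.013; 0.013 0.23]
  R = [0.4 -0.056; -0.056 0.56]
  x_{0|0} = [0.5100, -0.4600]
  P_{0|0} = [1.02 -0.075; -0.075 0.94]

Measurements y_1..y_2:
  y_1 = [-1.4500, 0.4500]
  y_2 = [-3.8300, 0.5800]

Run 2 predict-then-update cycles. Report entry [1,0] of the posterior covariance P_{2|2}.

step 1: x^-=[0.4364, -0.3422]  P^-=[1.2001 0.3311; 0.3311 1.2113]  S=[1.5419 -0.0793; -0.0793 1.6888]  K=[0.7597 0.0967; 0.1637 0.6877]  nu=[-1.9240, 0.8751]  x^+=[-0.9406, -0.0553]  P^+=[0.3061 0.0698; 0.0698 0.3892]
step 2: x^-=[-0.9495, -0.2816]  P^-=[0.5184 0.2225; 0.2225 0.6785]  S=[0.8777 -0.0020; -0.0020 1.1726]  K=[0.5630 0.1067; 0.1697 0.5428]  nu=[-2.9115, 0.6812]  x^+=[-2.5160, -0.4059]  P^+=[0.2271 0.0714; 0.0714 0.3080]

P_post[1,0] = 0.0714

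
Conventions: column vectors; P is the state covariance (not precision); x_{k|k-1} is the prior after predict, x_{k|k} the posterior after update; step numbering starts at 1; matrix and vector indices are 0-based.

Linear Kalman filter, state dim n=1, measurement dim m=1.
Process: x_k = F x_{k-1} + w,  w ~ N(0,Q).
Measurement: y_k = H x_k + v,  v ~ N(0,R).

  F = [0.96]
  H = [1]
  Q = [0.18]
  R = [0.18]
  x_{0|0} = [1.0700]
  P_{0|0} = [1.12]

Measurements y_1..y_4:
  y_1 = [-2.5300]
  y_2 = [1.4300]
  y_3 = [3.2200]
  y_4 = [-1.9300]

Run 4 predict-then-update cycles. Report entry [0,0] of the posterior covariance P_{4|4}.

P_post[0,0] = 0.1099

step 1: x^-=[1.0272]  P^-=[1.2122]  S=[1.3922]  K=[0.8707]  nu=[-3.5572]  x^+=[-2.0701]  P^+=[0.1567]
step 2: x^-=[-1.9873]  P^-=[0.3244]  S=[0.5044]  K=[0.6432]  nu=[3.4173]  x^+=[0.2106]  P^+=[0.1158]
step 3: x^-=[0.2022]  P^-=[0.2867]  S=[0.4667]  K=[0.6143]  nu=[3.0178]  x^+=[2.0561]  P^+=[0.1106]
step 4: x^-=[1.9738]  P^-=[0.2819]  S=[0.4619]  K=[0.6103]  nu=[-3.9038]  x^+=[-0.4087]  P^+=[0.1099]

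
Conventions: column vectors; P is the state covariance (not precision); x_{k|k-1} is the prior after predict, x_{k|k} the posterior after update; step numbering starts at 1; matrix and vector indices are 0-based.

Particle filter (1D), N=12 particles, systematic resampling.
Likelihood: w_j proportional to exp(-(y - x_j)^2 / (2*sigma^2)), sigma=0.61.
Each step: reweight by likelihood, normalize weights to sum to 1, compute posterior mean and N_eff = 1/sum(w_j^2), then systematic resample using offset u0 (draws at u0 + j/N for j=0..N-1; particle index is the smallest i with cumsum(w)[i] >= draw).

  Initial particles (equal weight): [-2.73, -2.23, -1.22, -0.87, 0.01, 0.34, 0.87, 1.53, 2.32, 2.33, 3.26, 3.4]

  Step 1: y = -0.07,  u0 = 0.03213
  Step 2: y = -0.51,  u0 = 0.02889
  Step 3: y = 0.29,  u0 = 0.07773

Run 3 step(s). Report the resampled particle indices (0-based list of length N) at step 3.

resampled_idx = [4, 4, 5, 6, 7, 7, 8, 9, 9, 10, 11, 11]

step 1: w=[0.0000, 0.0007, 0.0621, 0.1555, 0.3643, 0.2931, 0.1121, 0.0118, 0.0002, 0.0002, 0.0000, 0.0000]  mean=0.0069  Neff=3.8552  idx=[2, 3, 3, 4, 4, 4, 4, 5, 5, 5, 5, 6]
step 2: w=[0.0774, 0.1280, 0.1280, 0.1060, 0.1060, 0.1060, 0.1060, 0.0577, 0.0577, 0.0577, 0.0577, 0.0118]  mean=-0.2242  Neff=10.2928  idx=[0, 1, 1, 2, 3, 4, 4, 5, 6, 7, 8, 10]
step 3: w=[0.0058, 0.0204, 0.0204, 0.0204, 0.1121, 0.1121, 0.1121, 0.1121, 0.1121, 0.1241, 0.1241, 0.1241]  mean=0.0718  Neff=9.0622  idx=[4, 4, 5, 6, 7, 7, 8, 9, 9, 10, 11, 11]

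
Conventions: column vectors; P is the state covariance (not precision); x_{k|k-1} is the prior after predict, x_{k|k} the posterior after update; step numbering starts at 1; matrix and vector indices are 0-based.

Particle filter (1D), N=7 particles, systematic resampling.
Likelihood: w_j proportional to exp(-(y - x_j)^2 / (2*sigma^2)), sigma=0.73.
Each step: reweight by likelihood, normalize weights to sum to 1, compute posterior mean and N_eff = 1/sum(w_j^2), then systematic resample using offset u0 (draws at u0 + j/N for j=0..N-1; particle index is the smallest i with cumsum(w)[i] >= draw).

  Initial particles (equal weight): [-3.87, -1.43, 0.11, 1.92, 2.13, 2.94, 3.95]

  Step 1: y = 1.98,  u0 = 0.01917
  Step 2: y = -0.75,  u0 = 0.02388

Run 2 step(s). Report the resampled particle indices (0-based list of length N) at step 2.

step 1: w=[0.0000, 0.0000, 0.0153, 0.4050, 0.3979, 0.1712, 0.0107]  mean=2.1721  Neff=2.8410  idx=[3, 3, 3, 4, 4, 4, 5]
step 2: w=[0.2495, 0.2495, 0.2495, 0.0836, 0.0836, 0.0836, 0.0006]  mean=1.9732  Neff=4.8128  idx=[0, 0, 1, 1, 2, 2, 4]

resampled_idx = [0, 0, 1, 1, 2, 2, 4]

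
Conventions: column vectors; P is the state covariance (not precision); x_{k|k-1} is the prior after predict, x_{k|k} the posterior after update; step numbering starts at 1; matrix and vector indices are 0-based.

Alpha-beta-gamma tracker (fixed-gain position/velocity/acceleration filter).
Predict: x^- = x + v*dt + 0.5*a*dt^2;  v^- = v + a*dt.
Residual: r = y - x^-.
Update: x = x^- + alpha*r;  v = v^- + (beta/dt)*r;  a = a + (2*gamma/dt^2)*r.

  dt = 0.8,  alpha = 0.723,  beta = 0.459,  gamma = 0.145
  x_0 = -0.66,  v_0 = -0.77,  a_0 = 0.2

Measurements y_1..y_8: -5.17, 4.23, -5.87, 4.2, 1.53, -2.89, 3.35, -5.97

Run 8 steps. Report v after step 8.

v_post = -4.6137

step 1: x_pred=-1.2120  r=-3.9580  x^+=-4.0736  v^+=-2.8809  a^+=-1.5935
step 2: x_pred=-6.8883  r=11.1183  x^+=1.1502  v^+=2.2234  a^+=3.4445
step 3: x_pred=4.0312  r=-9.9012  x^+=-3.1274  v^+=-0.7018  a^+=-1.0420
step 4: x_pred=-4.0222  r=8.2222  x^+=1.9224  v^+=3.1821  a^+=2.6837
step 5: x_pred=5.3269  r=-3.7969  x^+=2.5817  v^+=3.1506  a^+=0.9632
step 6: x_pred=5.4105  r=-8.3005  x^+=-0.5908  v^+=-0.8412  a^+=-2.7979
step 7: x_pred=-2.1591  r=5.5091  x^+=1.8240  v^+=0.0813  a^+=-0.3016
step 8: x_pred=1.7925  r=-7.7625  x^+=-3.8198  v^+=-4.6137  a^+=-3.8190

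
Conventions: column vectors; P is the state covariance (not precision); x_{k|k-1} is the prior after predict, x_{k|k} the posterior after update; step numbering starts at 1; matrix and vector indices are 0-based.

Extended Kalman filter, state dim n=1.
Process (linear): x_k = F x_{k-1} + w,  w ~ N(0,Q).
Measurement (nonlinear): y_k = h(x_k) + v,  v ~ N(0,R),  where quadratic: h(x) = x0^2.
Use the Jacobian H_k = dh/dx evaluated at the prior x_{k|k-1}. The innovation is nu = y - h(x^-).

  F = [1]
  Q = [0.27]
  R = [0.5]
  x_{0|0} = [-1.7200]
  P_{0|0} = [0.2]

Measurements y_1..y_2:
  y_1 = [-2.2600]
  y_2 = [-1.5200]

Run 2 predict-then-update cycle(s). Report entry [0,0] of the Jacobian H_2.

step 1: x^-=[-1.7200]  P^-=[0.4700]  H_jac=[-3.4400]  S=[6.0618]  K=[-0.2667]  nu=[-5.2184]  x^+=[-0.3281]  P^+=[0.0388]
step 2: x^-=[-0.3281]  P^-=[0.3088]  H_jac=[-0.6563]  S=[0.6330]  K=[-0.3201]  nu=[-1.6277]  x^+=[0.1929]  P^+=[0.2439]

H_jac[0,0] = -0.6563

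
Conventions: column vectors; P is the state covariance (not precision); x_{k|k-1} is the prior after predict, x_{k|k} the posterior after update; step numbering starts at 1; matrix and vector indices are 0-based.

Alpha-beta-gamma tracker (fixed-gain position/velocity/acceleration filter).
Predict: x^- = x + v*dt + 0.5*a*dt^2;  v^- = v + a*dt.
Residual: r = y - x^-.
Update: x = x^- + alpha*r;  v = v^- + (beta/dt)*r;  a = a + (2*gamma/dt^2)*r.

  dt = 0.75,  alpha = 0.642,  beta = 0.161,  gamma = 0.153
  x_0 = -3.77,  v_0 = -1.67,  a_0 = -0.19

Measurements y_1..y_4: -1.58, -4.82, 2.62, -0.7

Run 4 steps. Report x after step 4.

x_post = 0.5879

step 1: x_pred=-5.0759  r=3.4959  x^+=-2.8315  v^+=-1.0620  a^+=1.7118
step 2: x_pred=-3.1466  r=-1.6734  x^+=-4.2209  v^+=-0.1374  a^+=0.8015
step 3: x_pred=-4.0986  r=6.7186  x^+=0.2147  v^+=1.9060  a^+=4.4564
step 4: x_pred=2.8976  r=-3.5976  x^+=0.5879  v^+=4.4760  a^+=2.4993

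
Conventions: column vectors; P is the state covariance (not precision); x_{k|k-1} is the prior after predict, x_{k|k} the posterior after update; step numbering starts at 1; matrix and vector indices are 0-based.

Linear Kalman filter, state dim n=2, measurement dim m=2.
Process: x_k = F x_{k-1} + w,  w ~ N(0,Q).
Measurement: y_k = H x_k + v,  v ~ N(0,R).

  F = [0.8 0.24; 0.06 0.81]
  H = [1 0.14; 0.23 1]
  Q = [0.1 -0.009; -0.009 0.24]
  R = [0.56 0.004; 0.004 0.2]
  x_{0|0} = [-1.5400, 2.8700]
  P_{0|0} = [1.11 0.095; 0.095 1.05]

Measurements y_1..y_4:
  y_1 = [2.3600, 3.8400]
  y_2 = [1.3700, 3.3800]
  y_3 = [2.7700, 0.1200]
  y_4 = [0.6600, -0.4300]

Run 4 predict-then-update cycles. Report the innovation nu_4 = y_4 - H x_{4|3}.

step 1: x^-=[-0.5432, 2.2323]  P^-=[0.9074 0.3113; 0.3113 0.9421]  S=[1.5730 0.6659; 0.6659 1.3333]  K=[0.5573 0.1117; -0.0509 0.7857]  nu=[2.5907, 1.7326]  x^+=[1.0940, 3.4619]  P^+=[0.3194 -0.0489; -0.0489 0.1682]
step 2: x^-=[1.7060, 2.8698]  P^-=[0.2953 0.0066; 0.0066 0.3467]  S=[0.8640 0.1273; 0.1273 0.5654]  K=[0.3345 0.0565; -0.0278 0.6222]  nu=[-0.7378, 0.1179]  x^+=[1.4659, 2.9636]  P^+=[0.1920 -0.0315; -0.0315 0.1316]
step 3: x^-=[1.8840, 2.4885]  P^-=[0.2183 0.0049; 0.0049 0.3240]  S=[0.7861 0.1047; 0.1047 0.5378]  K=[0.2720 0.0496; -0.0170 0.6078]  nu=[0.5376, -2.8018]  x^+=[1.8913, 0.7764]  P^+=[0.1560 -0.0249; -0.0249 0.1272]
step 4: x^-=[1.6994, 0.7424]  P^-=[0.1976 0.0067; 0.0067 0.3216]  S=[0.7658 0.1014; 0.1014 0.5352]  K=[0.2527 0.0496; -0.0127 0.6063]  nu=[-1.1433, -1.5632]  x^+=[1.3328, -0.1908]  P^+=[0.1449 -0.0224; -0.0224 0.1263]

innov = [-1.1433, -1.5632]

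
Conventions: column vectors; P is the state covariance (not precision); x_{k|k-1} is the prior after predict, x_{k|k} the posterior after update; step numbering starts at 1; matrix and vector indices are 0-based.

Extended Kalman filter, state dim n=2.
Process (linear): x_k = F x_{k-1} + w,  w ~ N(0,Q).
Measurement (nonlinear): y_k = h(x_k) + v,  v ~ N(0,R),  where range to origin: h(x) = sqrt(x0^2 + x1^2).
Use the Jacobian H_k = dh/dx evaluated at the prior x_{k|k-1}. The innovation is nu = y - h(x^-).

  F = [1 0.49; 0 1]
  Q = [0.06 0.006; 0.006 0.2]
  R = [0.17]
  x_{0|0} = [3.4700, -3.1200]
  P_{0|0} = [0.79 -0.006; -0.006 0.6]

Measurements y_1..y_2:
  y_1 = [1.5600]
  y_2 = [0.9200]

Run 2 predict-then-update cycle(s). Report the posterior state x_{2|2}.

step 1: x^-=[1.9412, -3.1200]  P^-=[0.9882 0.2940; 0.2940 0.8000]  H_jac=[0.5283 -0.8491]  S=[0.7588]  K=[0.3590; -0.6905]  nu=[-2.1146]  x^+=[1.1820, -1.6598]  P^+=[0.8904 0.4821; 0.4821 0.4382]
step 2: x^-=[0.3687, -1.6598]  P^-=[1.5281 0.7028; 0.7028 0.6382]  H_jac=[0.2169 -0.9762]  S=[0.5525]  K=[-0.6421; -0.8518]  nu=[-0.7803]  x^+=[0.8697, -0.9952]  P^+=[1.3003 0.4007; 0.4007 0.2373]

x_post = [0.8697, -0.9952]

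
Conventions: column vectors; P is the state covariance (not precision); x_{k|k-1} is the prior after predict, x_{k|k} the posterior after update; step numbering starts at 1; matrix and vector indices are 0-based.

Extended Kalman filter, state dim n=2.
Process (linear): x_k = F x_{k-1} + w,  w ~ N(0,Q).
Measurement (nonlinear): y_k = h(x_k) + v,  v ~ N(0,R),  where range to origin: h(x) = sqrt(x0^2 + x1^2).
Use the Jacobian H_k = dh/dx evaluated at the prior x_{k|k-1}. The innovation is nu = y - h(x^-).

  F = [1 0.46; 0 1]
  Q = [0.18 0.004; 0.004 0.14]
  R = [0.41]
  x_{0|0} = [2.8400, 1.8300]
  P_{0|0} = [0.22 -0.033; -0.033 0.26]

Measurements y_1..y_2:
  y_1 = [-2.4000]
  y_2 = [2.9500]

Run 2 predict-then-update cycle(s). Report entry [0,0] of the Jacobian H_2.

step 1: x^-=[3.6818, 1.8300]  P^-=[0.4247 0.0906; 0.0906 0.4000]  H_jac=[0.8955 0.4451]  S=[0.9020]  K=[0.4663; 0.2873]  nu=[-6.5115]  x^+=[0.6455, -0.0409]  P^+=[0.2285 -0.0302; -0.0302 0.3255]
step 2: x^-=[0.6267, -0.0409]  P^-=[0.4496 0.1235; 0.1235 0.4655]  H_jac=[0.9979 -0.0652]  S=[0.8436]  K=[0.5223; 0.1101]  nu=[2.3220]  x^+=[1.8394, 0.2147]  P^+=[0.2195 0.0750; 0.0750 0.4553]

H_jac[0,0] = 0.9979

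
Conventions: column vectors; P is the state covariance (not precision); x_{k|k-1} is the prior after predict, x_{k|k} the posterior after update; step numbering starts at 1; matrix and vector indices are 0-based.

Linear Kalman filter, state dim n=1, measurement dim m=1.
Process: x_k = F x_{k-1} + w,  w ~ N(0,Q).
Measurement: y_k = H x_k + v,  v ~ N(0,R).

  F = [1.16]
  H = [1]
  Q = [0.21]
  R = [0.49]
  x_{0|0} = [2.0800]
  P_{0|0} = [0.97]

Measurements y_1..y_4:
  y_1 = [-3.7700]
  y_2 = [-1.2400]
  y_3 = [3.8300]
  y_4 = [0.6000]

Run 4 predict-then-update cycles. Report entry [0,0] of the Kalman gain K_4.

K[0,0] = 0.5390

step 1: x^-=[2.4128]  P^-=[1.5152]  S=[2.0052]  K=[0.7556]  nu=[-6.1828]  x^+=[-2.2592]  P^+=[0.3703]
step 2: x^-=[-2.6206]  P^-=[0.7082]  S=[1.1982]  K=[0.5911]  nu=[1.3806]  x^+=[-1.8046]  P^+=[0.2896]
step 3: x^-=[-2.0933]  P^-=[0.5997]  S=[1.0897]  K=[0.5503]  nu=[5.9233]  x^+=[1.1665]  P^+=[0.2697]
step 4: x^-=[1.3532]  P^-=[0.5729]  S=[1.0629]  K=[0.5390]  nu=[-0.7532]  x^+=[0.9472]  P^+=[0.2641]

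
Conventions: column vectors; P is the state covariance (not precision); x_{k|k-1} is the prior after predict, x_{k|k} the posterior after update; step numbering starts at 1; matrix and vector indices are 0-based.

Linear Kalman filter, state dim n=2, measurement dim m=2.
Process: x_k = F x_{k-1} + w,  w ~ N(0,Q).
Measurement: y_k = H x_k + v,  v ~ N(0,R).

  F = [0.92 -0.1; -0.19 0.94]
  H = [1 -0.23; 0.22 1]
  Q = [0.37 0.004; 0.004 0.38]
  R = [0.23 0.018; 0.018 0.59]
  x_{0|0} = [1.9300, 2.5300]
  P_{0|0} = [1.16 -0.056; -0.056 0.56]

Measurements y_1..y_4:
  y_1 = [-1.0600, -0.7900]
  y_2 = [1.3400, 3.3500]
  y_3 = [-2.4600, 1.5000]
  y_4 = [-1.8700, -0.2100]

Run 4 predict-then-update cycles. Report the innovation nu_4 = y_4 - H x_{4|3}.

step 1: x^-=[1.5226, 2.0115]  P^-=[1.3677 -0.3009; -0.3009 0.9367]  S=[1.7857 -0.1822; -0.1822 1.4605]  K=[0.8151 0.1017; -0.2313 0.5672]  nu=[-2.1200, -3.1365]  x^+=[-0.5243, 0.7229]  P^+=[0.1965 0.0314; 0.0314 0.3236]
step 2: x^-=[-0.5546, 0.7791]  P^-=[0.5338 -0.0330; -0.0330 0.6618]  S=[0.8140 -0.0481; -0.0481 1.2631]  K=[0.6706 0.0924; -0.1973 0.5107]  nu=[2.0738, 2.6929]  x^+=[1.0848, 1.7450]  P^+=[0.1630 0.0307; 0.0307 0.2910]
step 3: x^-=[0.8235, 1.4342]  P^-=[0.5052 -0.0247; -0.0247 0.6320]  S=[0.7800 -0.0397; -0.0397 1.2356]  K=[0.6596 0.0911; -0.1925 0.5009]  nu=[-2.9536, -0.1154]  x^+=[-1.1353, 1.9451]  P^+=[0.1603 0.0304; 0.0304 0.2854]
step 4: x^-=[-1.2389, 2.0441]  P^-=[0.5030 -0.0240; -0.0240 0.6271]  S=[0.7772 -0.0384; -0.0384 1.2309]  K=[0.6588 0.0909; -0.1918 0.4992]  nu=[-0.1609, -1.9815]  x^+=[-1.5251, 1.0858]  P^+=[0.1601 0.0303; 0.0303 0.2844]

innov = [-0.1609, -1.9815]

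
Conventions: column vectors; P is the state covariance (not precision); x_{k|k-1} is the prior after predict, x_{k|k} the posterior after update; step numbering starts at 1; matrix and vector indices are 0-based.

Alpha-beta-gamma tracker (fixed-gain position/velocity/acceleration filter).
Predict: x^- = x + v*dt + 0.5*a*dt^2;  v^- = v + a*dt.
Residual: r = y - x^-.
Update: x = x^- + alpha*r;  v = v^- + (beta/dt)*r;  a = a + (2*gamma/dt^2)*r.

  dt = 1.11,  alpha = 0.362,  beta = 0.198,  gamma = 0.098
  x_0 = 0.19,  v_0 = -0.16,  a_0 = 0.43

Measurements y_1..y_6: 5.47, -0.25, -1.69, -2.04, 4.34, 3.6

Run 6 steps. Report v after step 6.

v_post = -1.4508

step 1: x_pred=0.2773  r=5.1927  x^+=2.1571  v^+=1.2436  a^+=1.2560
step 2: x_pred=4.3112  r=-4.5612  x^+=2.6600  v^+=1.8242  a^+=0.5305
step 3: x_pred=5.0116  r=-6.7016  x^+=2.5857  v^+=1.2175  a^+=-0.5356
step 4: x_pred=3.6071  r=-5.6471  x^+=1.5629  v^+=-0.3843  a^+=-1.4340
step 5: x_pred=0.2529  r=4.0871  x^+=1.7324  v^+=-1.2470  a^+=-0.7838
step 6: x_pred=-0.1346  r=3.7346  x^+=1.2173  v^+=-1.4508  a^+=-0.1897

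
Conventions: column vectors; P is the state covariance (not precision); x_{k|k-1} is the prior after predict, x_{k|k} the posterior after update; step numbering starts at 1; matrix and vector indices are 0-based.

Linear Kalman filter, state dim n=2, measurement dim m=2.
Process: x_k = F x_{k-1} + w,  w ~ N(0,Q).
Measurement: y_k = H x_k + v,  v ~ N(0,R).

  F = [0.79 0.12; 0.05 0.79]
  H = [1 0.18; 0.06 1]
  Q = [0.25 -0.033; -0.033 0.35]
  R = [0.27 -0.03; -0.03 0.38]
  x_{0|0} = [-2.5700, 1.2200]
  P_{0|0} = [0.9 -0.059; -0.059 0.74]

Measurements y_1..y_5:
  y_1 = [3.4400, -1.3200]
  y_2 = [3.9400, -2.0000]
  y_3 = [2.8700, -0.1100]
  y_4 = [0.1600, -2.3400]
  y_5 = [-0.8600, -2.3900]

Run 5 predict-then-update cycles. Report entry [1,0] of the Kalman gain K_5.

step 1: x^-=[-1.8839, 0.8353]  P^-=[0.8112 0.0355; 0.0355 0.8094]  S=[1.1202 0.2003; 0.2003 1.1966]  K=[0.7394 -0.0534; 0.0418 0.6712]  nu=[5.1735, -2.0423]  x^+=[2.0504, -0.3194]  P^+=[0.2112 -0.0551; -0.0551 0.2571]
step 2: x^-=[1.5815, -0.1498]  P^-=[0.3750 -0.0350; -0.0350 0.5066]  S=[0.6488 0.0483; 0.0483 0.8838]  K=[0.5717 -0.0454; 0.0443 0.5685]  nu=[2.3855, -1.9451]  x^+=[3.0335, -1.1499]  P^+=[0.1637 -0.0442; -0.0442 0.2173]
step 3: x^-=[2.2585, -0.7568]  P^-=[0.3469 -0.0338; -0.0338 0.4826]  S=[0.6204 0.0435; 0.0435 0.8598]  K=[0.5524 -0.0431; 0.0465 0.5566]  nu=[0.7477, 0.5113]  x^+=[2.6495, -0.4375]  P^+=[0.1581 -0.0424; -0.0424 0.2126]
step 4: x^-=[2.0406, -0.2131]  P^-=[0.3437 -0.0333; -0.0333 0.4798]  S=[0.6172 0.0433; 0.0433 0.8570]  K=[0.5501 -0.0426; 0.0470 0.5551]  nu=[-1.8423, -2.2493]  x^+=[1.1231, -1.5483]  P^+=[0.1574 -0.0421; -0.0421 0.2121]
step 5: x^-=[0.7014, -1.1670]  P^-=[0.3433 -0.0332; -0.0332 0.4794]  S=[0.6169 0.0433; 0.0433 0.8567]  K=[0.5498 -0.0425; 0.0471 0.5549]  nu=[-1.3514, -1.2651]  x^+=[0.0123, -1.9326]  P^+=[0.1573 -0.0421; -0.0421 0.2120]

K[1,0] = 0.0471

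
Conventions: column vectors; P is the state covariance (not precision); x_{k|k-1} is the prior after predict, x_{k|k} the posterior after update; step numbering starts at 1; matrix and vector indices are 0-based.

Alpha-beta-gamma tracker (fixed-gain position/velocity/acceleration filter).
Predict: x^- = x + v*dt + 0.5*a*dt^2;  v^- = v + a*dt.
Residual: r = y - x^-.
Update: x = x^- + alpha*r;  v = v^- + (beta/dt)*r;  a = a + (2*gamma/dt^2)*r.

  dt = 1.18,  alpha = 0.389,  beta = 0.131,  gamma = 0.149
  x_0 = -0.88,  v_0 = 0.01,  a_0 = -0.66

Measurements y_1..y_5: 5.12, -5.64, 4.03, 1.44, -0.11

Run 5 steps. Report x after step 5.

x_post = 0.8941

step 1: x_pred=-1.3277  r=6.4477  x^+=1.1805  v^+=-0.0530  a^+=0.7199
step 2: x_pred=1.6191  r=-7.2591  x^+=-1.2047  v^+=-0.0094  a^+=-0.8337
step 3: x_pred=-1.7961  r=5.8261  x^+=0.4702  v^+=-0.3463  a^+=0.4132
step 4: x_pred=0.3493  r=1.0907  x^+=0.7736  v^+=0.2624  a^+=0.6467
step 5: x_pred=1.5334  r=-1.6434  x^+=0.8941  v^+=0.8430  a^+=0.2949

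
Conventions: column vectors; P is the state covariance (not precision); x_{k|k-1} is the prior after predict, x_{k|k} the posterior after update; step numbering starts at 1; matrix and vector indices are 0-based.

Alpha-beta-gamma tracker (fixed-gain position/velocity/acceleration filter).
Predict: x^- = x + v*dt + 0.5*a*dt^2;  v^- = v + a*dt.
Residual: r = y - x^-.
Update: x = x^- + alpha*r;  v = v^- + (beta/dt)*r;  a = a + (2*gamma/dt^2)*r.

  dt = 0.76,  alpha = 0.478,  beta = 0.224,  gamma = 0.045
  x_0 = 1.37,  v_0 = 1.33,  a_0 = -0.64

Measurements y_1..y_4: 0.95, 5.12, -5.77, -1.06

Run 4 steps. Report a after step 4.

step 1: x_pred=2.1960  r=-1.2460  x^+=1.6004  v^+=0.4764  a^+=-0.8341
step 2: x_pred=1.7215  r=3.3985  x^+=3.3460  v^+=0.8441  a^+=-0.3046
step 3: x_pred=3.8995  r=-9.6695  x^+=-0.7225  v^+=-2.2374  a^+=-1.8113
step 4: x_pred=-2.9460  r=1.8860  x^+=-2.0445  v^+=-3.0581  a^+=-1.5174

a_post = -1.5174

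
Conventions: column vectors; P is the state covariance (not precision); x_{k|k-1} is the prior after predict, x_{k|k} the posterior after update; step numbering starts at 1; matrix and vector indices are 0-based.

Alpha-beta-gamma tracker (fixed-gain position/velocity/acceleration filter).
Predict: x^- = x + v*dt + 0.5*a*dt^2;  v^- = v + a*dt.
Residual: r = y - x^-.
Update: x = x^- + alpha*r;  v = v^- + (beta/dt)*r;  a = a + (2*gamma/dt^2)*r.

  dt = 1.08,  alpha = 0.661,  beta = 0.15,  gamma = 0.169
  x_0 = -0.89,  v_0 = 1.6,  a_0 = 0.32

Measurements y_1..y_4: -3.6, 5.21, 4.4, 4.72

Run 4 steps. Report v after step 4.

v_post = 2.4527

step 1: x_pred=1.0246  r=-4.6246  x^+=-2.0323  v^+=1.3033  a^+=-1.0201
step 2: x_pred=-1.2196  r=6.4296  x^+=3.0304  v^+=1.0946  a^+=0.8431
step 3: x_pred=4.7041  r=-0.3041  x^+=4.5031  v^+=1.9628  a^+=0.7549
step 4: x_pred=7.0632  r=-2.3432  x^+=5.5144  v^+=2.4527  a^+=0.0759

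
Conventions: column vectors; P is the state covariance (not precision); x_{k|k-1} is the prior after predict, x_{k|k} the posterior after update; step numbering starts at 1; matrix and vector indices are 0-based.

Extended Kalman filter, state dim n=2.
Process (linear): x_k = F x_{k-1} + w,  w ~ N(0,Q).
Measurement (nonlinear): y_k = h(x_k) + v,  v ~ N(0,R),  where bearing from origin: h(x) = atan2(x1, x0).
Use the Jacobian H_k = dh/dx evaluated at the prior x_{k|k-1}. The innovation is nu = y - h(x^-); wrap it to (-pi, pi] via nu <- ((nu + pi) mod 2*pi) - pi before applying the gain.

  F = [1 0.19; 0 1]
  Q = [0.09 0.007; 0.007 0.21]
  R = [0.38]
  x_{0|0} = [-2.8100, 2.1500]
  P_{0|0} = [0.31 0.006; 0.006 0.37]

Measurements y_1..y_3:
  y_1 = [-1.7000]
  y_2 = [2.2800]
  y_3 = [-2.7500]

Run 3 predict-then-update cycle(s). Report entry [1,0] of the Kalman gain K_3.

step 1: x^-=[-2.4015, 2.1500]  P^-=[0.4156 0.0833; 0.0833 0.5800]  H_jac=[-0.2069 -0.2311]  S=[0.4368]  K=[-0.2410; -0.3464]  nu=[2.1718]  x^+=[-2.9249, 1.3976]  P^+=[0.3903 0.0468; 0.0468 0.5276]
step 2: x^-=[-2.6594, 1.3976]  P^-=[0.5171 0.1541; 0.1541 0.7376]  H_jac=[-0.1549 -0.2946]  S=[0.4705]  K=[-0.2667; -0.5126]  nu=[-0.3777]  x^+=[-2.5587, 1.5913]  P^+=[0.4836 0.0898; 0.0898 0.6140]
step 3: x^-=[-2.2563, 1.5913]  P^-=[0.6299 0.2134; 0.2134 0.8240]  H_jac=[-0.2087 -0.2960]  S=[0.5060]  K=[-0.3847; -0.5700]  nu=[1.0058]  x^+=[-2.6432, 1.0179]  P^+=[0.5550 0.1025; 0.1025 0.6595]

K[1,0] = -0.5700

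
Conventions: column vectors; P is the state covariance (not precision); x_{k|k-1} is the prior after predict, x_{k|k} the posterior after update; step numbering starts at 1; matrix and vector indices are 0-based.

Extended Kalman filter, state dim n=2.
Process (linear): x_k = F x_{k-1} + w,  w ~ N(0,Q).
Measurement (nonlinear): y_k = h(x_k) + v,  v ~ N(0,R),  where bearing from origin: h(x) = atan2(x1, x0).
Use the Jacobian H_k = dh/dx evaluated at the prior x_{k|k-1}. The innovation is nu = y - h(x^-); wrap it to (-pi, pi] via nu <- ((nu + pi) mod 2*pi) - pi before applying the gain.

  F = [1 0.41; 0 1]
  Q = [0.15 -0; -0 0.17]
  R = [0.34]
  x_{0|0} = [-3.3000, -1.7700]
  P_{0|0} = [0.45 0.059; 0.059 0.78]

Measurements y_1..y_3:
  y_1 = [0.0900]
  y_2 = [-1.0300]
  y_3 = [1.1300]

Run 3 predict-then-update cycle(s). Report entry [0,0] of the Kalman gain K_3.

step 1: x^-=[-4.0257, -1.7700]  P^-=[0.7795 0.3788; 0.3788 0.9500]  H_jac=[0.0915 -0.2082]  S=[0.3733]  K=[-0.0201; -0.4369]  nu=[2.8174]  x^+=[-4.0824, -3.0010]  P^+=[0.7793 0.3755; 0.3755 0.8787]
step 2: x^-=[-5.3128, -3.0010]  P^-=[1.3850 0.7358; 0.7358 1.0487]  H_jac=[0.0806 -0.1427]  S=[0.3534]  K=[0.0188; -0.2556]  nu=[1.5974]  x^+=[-5.2828, -3.4093]  P^+=[1.3849 0.7375; 0.7375 1.0257]
step 3: x^-=[-6.6806, -3.4093]  P^-=[2.3120 1.1580; 1.1580 1.1957]  H_jac=[0.0606 -0.1188]  S=[0.3487]  K=[0.0075; -0.2059]  nu=[-2.4835]  x^+=[-6.6991, -2.8978]  P^+=[2.3120 1.1586; 1.1586 1.1809]

K[0,0] = 0.0075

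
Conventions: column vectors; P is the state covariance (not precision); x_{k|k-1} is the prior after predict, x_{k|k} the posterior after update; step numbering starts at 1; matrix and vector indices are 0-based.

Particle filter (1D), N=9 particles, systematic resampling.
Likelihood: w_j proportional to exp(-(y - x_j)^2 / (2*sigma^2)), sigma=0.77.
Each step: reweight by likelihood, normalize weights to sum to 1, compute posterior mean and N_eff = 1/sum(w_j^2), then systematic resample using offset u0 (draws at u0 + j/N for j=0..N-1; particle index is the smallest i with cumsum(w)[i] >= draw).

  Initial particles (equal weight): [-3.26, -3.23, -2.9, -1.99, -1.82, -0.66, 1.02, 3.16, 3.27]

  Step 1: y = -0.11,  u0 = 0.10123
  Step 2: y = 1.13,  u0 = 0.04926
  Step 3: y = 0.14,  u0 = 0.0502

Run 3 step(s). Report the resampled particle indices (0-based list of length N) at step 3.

resampled_idx = [0, 1, 2, 3, 4, 5, 6, 7, 8]

step 1: w=[0.0002, 0.0002, 0.0011, 0.0405, 0.0678, 0.6182, 0.2718, 0.0001, 0.0001]  mean=-0.3388  Neff=2.1629  idx=[4, 5, 5, 5, 5, 5, 6, 6, 6]
step 2: w=[0.0002, 0.0203, 0.0203, 0.0203, 0.0203, 0.0203, 0.2995, 0.2995, 0.2995]  mean=0.8490  Neff=3.6890  idx=[3, 6, 6, 6, 7, 7, 8, 8, 8]
step 3: w=[0.1228, 0.1096, 0.1096, 0.1096, 0.1096, 0.1096, 0.1096, 0.1096, 0.1096]  mean=0.8137  Neff=8.9875  idx=[0, 1, 2, 3, 4, 5, 6, 7, 8]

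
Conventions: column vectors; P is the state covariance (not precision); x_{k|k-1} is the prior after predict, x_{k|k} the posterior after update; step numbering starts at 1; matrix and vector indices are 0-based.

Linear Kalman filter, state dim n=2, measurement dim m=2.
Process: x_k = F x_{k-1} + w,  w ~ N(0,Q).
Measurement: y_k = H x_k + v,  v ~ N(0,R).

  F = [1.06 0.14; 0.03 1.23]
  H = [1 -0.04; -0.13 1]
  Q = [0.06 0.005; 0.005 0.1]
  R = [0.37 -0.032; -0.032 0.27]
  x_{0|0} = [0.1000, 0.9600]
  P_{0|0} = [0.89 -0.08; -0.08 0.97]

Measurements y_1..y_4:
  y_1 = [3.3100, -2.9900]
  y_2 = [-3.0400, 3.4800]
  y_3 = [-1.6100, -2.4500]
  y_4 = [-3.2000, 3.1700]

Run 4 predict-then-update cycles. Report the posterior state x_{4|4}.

x_post = [-1.6726, 0.8644]

step 1: x^-=[0.2404, 1.1838]  P^-=[1.0553 0.0957; 0.0957 1.5624]  S=[1.4201 -0.1355; -0.1355 1.8254]  K=[0.7435 0.0325; 0.1051 0.8569]  nu=[3.1170, -4.1425]  x^+=[2.4234, -2.0384]  P^+=[0.2749 0.0207; 0.0207 0.2307]
step 2: x^-=[2.2834, -2.4345]  P^-=[0.3795 0.0806; 0.0806 0.4508]  S=[0.7438 -0.0184; -0.0184 0.7063]  K=[0.5073 0.0574; 0.0995 0.6260]  nu=[-5.4208, 6.2114]  x^+=[-0.1102, 0.9145]  P^+=[0.1868 0.0236; 0.0236 0.1689]
step 3: x^-=[0.0113, 1.1215]  P^-=[0.2802 0.0708; 0.0708 0.3575]  S=[0.6451 -0.0115; -0.0115 0.6138]  K=[0.4311 0.0642; 0.0978 0.5692]  nu=[-1.5764, -3.5701]  x^+=[-0.8974, -1.0648]  P^+=[0.1584 0.0241; 0.0241 0.1537]
step 4: x^-=[-1.1003, -1.3366]  P^-=[0.2482 0.0681; 0.0681 0.3344]  S=[0.6133 -0.0092; -0.0092 0.5909]  K=[0.4012 0.0668; 0.0975 0.5525]  nu=[-2.1532, 4.3636]  x^+=[-1.6726, 0.8644]  P^+=[0.1473 0.0244; 0.0244 0.1492]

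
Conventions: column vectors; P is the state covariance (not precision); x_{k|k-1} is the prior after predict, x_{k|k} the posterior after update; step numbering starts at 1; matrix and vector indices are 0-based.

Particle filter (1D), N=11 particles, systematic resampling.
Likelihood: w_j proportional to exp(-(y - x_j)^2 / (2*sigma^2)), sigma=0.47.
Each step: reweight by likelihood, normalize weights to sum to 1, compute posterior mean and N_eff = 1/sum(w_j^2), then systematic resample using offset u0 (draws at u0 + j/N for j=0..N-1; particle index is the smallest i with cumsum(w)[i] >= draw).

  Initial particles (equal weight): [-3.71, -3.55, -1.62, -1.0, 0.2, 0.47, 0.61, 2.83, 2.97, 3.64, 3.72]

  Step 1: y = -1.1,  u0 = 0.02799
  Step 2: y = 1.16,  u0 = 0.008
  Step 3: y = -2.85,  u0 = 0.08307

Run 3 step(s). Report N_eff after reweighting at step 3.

step 1: w=[0.0000, 0.0000, 0.3506, 0.6320, 0.0141, 0.0024, 0.0009, 0.0000, 0.0000, 0.0000, 0.0000]  mean=-1.1954  Neff=1.9136  idx=[2, 2, 2, 2, 3, 3, 3, 3, 3, 3, 3]
step 2: w=[0.0001, 0.0001, 0.0001, 0.0001, 0.1428, 0.1428, 0.1428, 0.1428, 0.1428, 0.1428, 0.1428]  mean=-1.0003  Neff=7.0078  idx=[4, 4, 5, 5, 6, 7, 7, 8, 9, 9, 10]
step 3: w=[0.0909, 0.0909, 0.0909, 0.0909, 0.0909, 0.0909, 0.0909, 0.0909, 0.0909, 0.0909, 0.0909]  mean=-1.0000  Neff=11.0000  idx=[0, 1, 2, 3, 4, 5, 6, 7, 8, 9, 10]

N_eff = 11.0000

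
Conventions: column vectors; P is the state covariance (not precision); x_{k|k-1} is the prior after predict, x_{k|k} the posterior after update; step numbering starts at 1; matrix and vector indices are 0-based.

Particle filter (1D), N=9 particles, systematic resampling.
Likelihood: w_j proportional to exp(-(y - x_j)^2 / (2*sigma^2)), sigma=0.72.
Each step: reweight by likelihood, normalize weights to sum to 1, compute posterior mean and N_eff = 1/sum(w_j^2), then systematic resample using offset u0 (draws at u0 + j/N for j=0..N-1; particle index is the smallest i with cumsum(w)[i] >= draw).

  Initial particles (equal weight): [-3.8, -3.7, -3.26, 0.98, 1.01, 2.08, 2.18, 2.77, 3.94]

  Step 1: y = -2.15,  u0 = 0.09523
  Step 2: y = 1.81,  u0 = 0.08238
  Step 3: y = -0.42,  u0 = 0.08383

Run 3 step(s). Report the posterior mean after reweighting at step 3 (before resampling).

step 1: w=[0.1521, 0.2071, 0.6405, 0.0002, 0.0001, 0.0000, 0.0000, 0.0000, 0.0000]  mean=-3.4320  Neff=2.0999  idx=[0, 1, 1, 2, 2, 2, 2, 2, 2]
step 2: w=[0.0006, 0.0019, 0.0019, 0.1659, 0.1659, 0.1659, 0.1659, 0.1659, 0.1659]  mean=-3.2620  Neff=6.0524  idx=[3, 4, 4, 5, 6, 6, 7, 8, 8]
step 3: w=[0.1111, 0.1111, 0.1111, 0.1111, 0.1111, 0.1111, 0.1111, 0.1111, 0.1111]  mean=-3.2600  Neff=9.0000  idx=[0, 1, 2, 3, 4, 5, 6, 7, 8]

post_mean = -3.2600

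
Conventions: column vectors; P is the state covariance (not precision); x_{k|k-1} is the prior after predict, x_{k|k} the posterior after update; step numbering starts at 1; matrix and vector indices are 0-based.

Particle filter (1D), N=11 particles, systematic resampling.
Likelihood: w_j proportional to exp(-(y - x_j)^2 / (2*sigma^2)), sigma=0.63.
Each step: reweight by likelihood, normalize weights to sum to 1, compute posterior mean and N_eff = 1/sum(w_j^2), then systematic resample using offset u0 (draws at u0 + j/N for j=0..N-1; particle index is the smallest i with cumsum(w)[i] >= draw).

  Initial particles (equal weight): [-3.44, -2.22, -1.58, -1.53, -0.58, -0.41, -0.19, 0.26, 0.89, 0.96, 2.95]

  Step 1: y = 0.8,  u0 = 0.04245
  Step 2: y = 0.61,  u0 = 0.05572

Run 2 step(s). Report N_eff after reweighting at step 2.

step 1: w=[0.0000, 0.0000, 0.0002, 0.0003, 0.0284, 0.0495, 0.0910, 0.2167, 0.3098, 0.3030, 0.0009]  mean=0.5707  Neff=4.0600  idx=[5, 6, 7, 7, 8, 8, 8, 8, 9, 9, 9]
step 2: w=[0.0313, 0.0518, 0.0994, 0.0994, 0.1050, 0.1050, 0.1050, 0.1050, 0.0994, 0.0994, 0.0994]  mean=0.6891  Neff=10.2929  idx=[1, 2, 3, 4, 5, 6, 7, 7, 8, 9, 10]

N_eff = 10.2929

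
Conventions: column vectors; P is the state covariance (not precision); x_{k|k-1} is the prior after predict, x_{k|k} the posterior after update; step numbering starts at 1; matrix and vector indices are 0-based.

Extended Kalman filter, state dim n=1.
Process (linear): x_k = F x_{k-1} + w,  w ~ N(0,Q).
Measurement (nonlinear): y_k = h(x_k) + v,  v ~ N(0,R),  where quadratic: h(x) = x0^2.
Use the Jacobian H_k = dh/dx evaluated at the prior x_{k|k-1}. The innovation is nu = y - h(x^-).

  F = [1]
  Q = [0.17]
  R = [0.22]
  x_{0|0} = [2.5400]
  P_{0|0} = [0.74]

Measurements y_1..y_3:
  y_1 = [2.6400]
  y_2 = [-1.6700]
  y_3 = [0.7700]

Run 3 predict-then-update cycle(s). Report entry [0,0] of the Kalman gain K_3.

step 1: x^-=[2.5400]  P^-=[0.9100]  H_jac=[5.0800]  S=[23.7038]  K=[0.1950]  nu=[-3.8116]  x^+=[1.7966]  P^+=[0.0084]
step 2: x^-=[1.7966]  P^-=[0.1784]  H_jac=[3.5933]  S=[2.5241]  K=[0.2540]  nu=[-4.8979]  x^+=[0.5524]  P^+=[0.0156]
step 3: x^-=[0.5524]  P^-=[0.1856]  H_jac=[1.1048]  S=[0.4465]  K=[0.4591]  nu=[0.4649]  x^+=[0.7658]  P^+=[0.0914]

K[0,0] = 0.4591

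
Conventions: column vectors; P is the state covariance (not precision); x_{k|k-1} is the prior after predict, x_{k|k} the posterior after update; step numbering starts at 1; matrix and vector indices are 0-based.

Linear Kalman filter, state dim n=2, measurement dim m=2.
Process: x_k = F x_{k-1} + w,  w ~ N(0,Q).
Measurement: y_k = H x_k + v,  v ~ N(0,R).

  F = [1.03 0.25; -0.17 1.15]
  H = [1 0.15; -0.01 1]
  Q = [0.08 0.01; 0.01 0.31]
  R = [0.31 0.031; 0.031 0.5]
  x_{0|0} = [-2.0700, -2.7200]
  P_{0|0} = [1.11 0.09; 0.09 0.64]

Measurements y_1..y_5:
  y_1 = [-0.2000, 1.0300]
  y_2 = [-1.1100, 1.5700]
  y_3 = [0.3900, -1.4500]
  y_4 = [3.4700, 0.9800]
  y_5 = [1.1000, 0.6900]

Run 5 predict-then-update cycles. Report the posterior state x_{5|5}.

x_post = [1.3346, 0.6604]

step 1: x^-=[-2.8121, -2.7761]  P^-=[1.3439 0.1024; 0.1024 1.1533]  S=[1.7106 0.2928; 0.2928 1.6514]  K=[0.8100 -0.0897; 0.0429 0.6902]  nu=[3.0285, 3.7780]  x^+=[-0.6981, -0.0389]  P^+=[0.2509 -0.0173; -0.0173 0.3462]
step 2: x^-=[-0.7287, 0.0740]  P^-=[0.3589 0.0459; 0.0459 0.7819]  S=[0.7003 0.1905; 0.1905 1.2810]  K=[0.5350 -0.0465; 0.0699 0.5996]  nu=[-0.3924, 1.4888]  x^+=[-1.0080, 0.9392]  P^+=[0.1652 -0.0050; -0.0050 0.3019]
step 3: x^-=[-0.8034, 1.2515]  P^-=[0.2715 0.0621; 0.0621 0.7160]  S=[0.6163 0.1977; 0.1977 1.2148]  K=[0.4643 -0.0267; 0.0909 0.5741]  nu=[1.0057, -2.7095]  x^+=[-0.2643, -0.2127]  P^+=[0.1427 0.0025; 0.0025 0.2899]
step 4: x^-=[-0.3254, -0.1996]  P^-=[0.2508 0.0712; 0.0712 0.6965]  S=[0.5978 0.2041; 0.2041 1.1951]  K=[0.4436 -0.0183; 0.1010 0.5650]  nu=[3.8253, 1.1764]  x^+=[1.3501, 0.8514]  P^+=[0.1361 0.0060; 0.0060 0.2857]
step 5: x^-=[1.6035, 0.7496]  P^-=[0.2453 0.0751; 0.0751 0.6894]  S=[0.5933 0.2070; 0.2070 1.1879]  K=[0.4376 -0.0151; 0.1051 0.5614]  nu=[-0.6159, -0.0435]  x^+=[1.3346, 0.6604]  P^+=[0.1341 0.0074; 0.0074 0.2840]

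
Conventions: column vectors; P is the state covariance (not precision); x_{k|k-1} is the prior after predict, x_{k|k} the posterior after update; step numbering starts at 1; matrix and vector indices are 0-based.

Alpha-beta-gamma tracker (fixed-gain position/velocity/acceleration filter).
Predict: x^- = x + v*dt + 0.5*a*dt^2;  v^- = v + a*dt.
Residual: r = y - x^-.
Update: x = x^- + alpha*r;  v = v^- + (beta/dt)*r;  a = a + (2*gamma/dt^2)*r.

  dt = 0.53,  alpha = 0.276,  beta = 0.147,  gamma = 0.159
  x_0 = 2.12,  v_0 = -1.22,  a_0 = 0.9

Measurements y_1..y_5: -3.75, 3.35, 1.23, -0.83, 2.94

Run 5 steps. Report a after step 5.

step 1: x_pred=1.5998  r=-5.3498  x^+=0.1233  v^+=-2.2268  a^+=-5.1564
step 2: x_pred=-1.7812  r=5.1312  x^+=-0.3650  v^+=-3.5365  a^+=0.6525
step 3: x_pred=-2.1477  r=3.3777  x^+=-1.2154  v^+=-2.2539  a^+=4.4763
step 4: x_pred=-1.7813  r=0.9513  x^+=-1.5187  v^+=0.3824  a^+=5.5532
step 5: x_pred=-0.5361  r=3.4761  x^+=0.4233  v^+=4.2897  a^+=9.4885

a_post = 9.4885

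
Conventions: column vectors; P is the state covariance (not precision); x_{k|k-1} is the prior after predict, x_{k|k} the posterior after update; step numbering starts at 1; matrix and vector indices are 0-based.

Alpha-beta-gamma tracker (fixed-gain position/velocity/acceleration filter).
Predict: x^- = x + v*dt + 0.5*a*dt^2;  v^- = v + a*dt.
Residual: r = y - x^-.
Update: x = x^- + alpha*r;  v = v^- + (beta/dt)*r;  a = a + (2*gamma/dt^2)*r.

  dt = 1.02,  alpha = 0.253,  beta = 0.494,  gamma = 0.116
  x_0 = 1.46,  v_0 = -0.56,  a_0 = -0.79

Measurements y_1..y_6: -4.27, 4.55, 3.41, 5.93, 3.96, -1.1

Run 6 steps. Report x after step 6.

x_post = 11.6825

step 1: x_pred=0.4778  r=-4.7478  x^+=-0.7234  v^+=-3.6652  a^+=-1.8487
step 2: x_pred=-5.4236  r=9.9736  x^+=-2.9003  v^+=-0.7206  a^+=0.3753
step 3: x_pred=-3.4401  r=6.8501  x^+=-1.7070  v^+=2.9798  a^+=1.9028
step 4: x_pred=2.3222  r=3.6078  x^+=3.2350  v^+=6.6679  a^+=2.7073
step 5: x_pred=11.4447  r=-7.4847  x^+=9.5510  v^+=5.8045  a^+=1.0383
step 6: x_pred=16.0117  r=-17.1117  x^+=11.6825  v^+=-1.4239  a^+=-2.7775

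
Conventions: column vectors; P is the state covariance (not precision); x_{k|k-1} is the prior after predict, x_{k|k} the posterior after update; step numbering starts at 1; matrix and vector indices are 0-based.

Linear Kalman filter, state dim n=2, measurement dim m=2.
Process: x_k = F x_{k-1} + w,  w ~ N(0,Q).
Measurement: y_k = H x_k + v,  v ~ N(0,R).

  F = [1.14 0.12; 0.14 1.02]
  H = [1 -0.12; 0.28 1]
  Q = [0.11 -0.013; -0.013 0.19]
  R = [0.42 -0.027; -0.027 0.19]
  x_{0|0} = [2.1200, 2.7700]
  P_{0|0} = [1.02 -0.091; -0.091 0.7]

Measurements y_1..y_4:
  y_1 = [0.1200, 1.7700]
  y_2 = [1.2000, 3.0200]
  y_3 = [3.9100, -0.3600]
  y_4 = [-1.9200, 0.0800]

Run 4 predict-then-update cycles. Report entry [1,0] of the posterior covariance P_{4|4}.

step 1: x^-=[2.7492, 3.1222]  P^-=[1.4208 0.1281; 0.1281 0.9123]  S=[1.8232 0.3852; 0.3852 1.2854]  K=[0.7307 0.1902; -0.1554 0.7842]  nu=[-2.2545, -2.1220]  x^+=[0.6982, 1.8086]  P^+=[0.2938 -0.0659; -0.0659 0.1716]
step 2: x^-=[1.0130, 1.9425]  P^-=[0.4763 -0.0228; -0.0228 0.3555]  S=[0.9069 0.0417; 0.0417 0.5701]  K=[0.5211 0.1559; -0.1007 0.6198]  nu=[0.4201, 0.7938]  x^+=[1.3556, 2.3922]  P^+=[0.2095 -0.0431; -0.0431 0.1325]
step 3: x^-=[1.8325, 2.6299]  P^-=[0.3723 -0.0142; -0.0142 0.3197]  S=[0.8003 0.0252; 0.0252 0.5309]  K=[0.4627 0.1477; -0.0845 0.5987]  nu=[2.3931, -3.5030]  x^+=[2.4224, 0.3306]  P^+=[0.1860 -0.0365; -0.0365 0.1262]
step 4: x^-=[2.8012, 0.6764]  P^-=[0.3435 -0.0109; -0.0109 0.3146]  S=[0.7707 0.0209; 0.0209 0.5254]  K=[0.4435 0.1447; -0.0793 0.5961]  nu=[-4.6401, -1.3807]  x^+=[0.5436, 0.2213]  P^+=[0.1782 -0.0344; -0.0344 0.1250]

P_post[1,0] = -0.0344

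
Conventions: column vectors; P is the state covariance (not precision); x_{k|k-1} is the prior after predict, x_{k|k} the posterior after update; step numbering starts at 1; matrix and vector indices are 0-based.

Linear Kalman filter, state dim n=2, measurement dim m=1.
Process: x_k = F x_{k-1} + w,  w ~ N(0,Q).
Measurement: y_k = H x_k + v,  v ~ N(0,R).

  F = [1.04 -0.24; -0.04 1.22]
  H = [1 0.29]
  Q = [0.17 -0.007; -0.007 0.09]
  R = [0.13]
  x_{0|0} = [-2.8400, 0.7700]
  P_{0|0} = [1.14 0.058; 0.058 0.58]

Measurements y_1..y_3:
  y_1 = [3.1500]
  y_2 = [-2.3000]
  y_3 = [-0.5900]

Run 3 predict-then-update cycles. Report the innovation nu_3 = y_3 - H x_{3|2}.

innov = [1.0768]

step 1: x^-=[-3.1384, 1.0530]  P^-=[1.4075 -0.1501; -0.1501 0.9494]  S=[1.5303]  K=[0.8913; 0.0818]  nu=[5.9830]  x^+=[2.1944, 1.5426]  P^+=[0.1918 -0.2617; -0.2617 0.9392]
step 2: x^-=[1.9119, 1.7943]  P^-=[0.5622 -0.6246; -0.6246 1.5137]  S=[0.4572]  K=[0.8334; -0.4059]  nu=[-4.7322]  x^+=[-2.0319, 3.7149]  P^+=[0.2446 -0.4699; -0.4699 1.4384]
step 3: x^-=[-3.0047, 4.6135]  P^-=[0.7520 -1.0391; -1.0391 2.2772]  S=[0.4709]  K=[0.9571; -0.8043]  nu=[1.0768]  x^+=[-1.9741, 3.7475]  P^+=[0.3206 -0.6766; -0.6766 1.9726]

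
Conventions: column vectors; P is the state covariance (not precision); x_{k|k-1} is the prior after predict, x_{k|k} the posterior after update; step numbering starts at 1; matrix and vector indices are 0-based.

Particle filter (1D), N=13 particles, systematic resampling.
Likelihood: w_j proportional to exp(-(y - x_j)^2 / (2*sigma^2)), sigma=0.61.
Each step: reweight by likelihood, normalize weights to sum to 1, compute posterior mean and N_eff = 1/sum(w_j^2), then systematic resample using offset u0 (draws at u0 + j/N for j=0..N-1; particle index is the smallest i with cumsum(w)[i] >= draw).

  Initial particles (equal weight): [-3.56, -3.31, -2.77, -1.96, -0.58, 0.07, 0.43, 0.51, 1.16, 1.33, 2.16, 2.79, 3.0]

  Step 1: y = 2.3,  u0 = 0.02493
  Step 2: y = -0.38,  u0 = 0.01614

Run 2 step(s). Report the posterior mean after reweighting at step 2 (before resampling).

step 1: w=[0.0000, 0.0000, 0.0000, 0.0000, 0.0000, 0.0005, 0.0034, 0.0050, 0.0647, 0.1047, 0.3612, 0.2686, 0.1920]  mean=2.3238  Neff=3.9272  idx=[8, 9, 10, 10, 10, 10, 10, 11, 11, 11, 11, 12, 12]
step 2: w=[0.6680, 0.3180, 0.0028, 0.0028, 0.0028, 0.0028, 0.0028, 0.0000, 0.0000, 0.0000, 0.0000, 0.0000, 0.0000]  mean=1.2281  Neff=1.8267  idx=[0, 0, 0, 0, 0, 0, 0, 0, 0, 1, 1, 1, 1]

post_mean = 1.2281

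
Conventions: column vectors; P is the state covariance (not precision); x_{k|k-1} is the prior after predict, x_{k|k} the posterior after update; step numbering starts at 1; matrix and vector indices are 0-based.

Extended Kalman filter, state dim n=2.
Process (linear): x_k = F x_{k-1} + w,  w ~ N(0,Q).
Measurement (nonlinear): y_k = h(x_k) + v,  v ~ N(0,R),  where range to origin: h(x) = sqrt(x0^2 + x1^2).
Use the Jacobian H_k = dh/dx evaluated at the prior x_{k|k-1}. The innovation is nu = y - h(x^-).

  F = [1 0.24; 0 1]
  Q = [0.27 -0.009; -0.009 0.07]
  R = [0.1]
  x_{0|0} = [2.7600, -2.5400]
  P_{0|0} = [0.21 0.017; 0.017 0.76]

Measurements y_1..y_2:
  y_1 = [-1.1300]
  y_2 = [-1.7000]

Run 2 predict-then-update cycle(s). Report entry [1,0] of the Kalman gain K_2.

step 1: x^-=[2.1504, -2.5400]  P^-=[0.5319 0.1904; 0.1904 0.8300]  H_jac=[0.6461 -0.7632]  S=[0.6178]  K=[0.3211; -0.8263]  nu=[-4.4580]  x^+=[0.7187, 1.1435]  P^+=[0.4682 0.3543; 0.3543 0.4082]
step 2: x^-=[0.9932, 1.1435]  P^-=[0.9318 0.4433; 0.4433 0.4782]  H_jac=[0.6557 0.7550]  S=[1.2122]  K=[0.7802; 0.5377]  nu=[-3.2146]  x^+=[-1.5147, -0.5848]  P^+=[0.1940 -0.0652; -0.0652 0.1278]

K[1,0] = 0.5377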